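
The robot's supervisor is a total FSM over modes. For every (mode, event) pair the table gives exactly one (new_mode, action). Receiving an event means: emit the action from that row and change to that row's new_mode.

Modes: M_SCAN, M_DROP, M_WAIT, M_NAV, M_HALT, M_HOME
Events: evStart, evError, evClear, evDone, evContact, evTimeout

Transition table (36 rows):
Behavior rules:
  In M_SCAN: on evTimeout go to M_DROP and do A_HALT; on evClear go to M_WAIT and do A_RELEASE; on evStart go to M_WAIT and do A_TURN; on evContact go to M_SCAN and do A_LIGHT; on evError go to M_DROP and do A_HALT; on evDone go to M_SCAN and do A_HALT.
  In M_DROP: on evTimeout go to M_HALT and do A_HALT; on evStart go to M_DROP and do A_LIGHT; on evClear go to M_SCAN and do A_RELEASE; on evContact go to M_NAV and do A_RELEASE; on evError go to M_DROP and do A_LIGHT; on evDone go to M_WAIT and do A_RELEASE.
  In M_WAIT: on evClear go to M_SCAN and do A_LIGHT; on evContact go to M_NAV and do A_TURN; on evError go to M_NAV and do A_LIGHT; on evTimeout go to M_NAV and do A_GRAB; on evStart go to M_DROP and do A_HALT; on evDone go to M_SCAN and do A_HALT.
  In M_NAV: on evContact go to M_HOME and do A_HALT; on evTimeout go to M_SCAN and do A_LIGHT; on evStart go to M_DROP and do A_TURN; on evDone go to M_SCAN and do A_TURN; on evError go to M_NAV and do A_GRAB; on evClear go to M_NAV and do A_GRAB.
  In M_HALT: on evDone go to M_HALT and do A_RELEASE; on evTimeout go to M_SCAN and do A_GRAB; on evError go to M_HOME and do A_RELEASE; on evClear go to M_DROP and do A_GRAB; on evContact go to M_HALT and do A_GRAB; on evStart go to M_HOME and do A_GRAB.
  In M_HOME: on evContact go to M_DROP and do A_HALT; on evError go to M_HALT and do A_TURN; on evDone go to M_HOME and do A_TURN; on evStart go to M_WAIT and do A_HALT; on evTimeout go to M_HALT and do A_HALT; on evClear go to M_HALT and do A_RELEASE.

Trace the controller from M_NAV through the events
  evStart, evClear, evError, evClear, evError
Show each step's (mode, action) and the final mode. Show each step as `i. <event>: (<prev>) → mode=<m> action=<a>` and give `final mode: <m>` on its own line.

1. evStart: (M_NAV) → mode=M_DROP action=A_TURN
2. evClear: (M_DROP) → mode=M_SCAN action=A_RELEASE
3. evError: (M_SCAN) → mode=M_DROP action=A_HALT
4. evClear: (M_DROP) → mode=M_SCAN action=A_RELEASE
5. evError: (M_SCAN) → mode=M_DROP action=A_HALT

final mode: M_DROP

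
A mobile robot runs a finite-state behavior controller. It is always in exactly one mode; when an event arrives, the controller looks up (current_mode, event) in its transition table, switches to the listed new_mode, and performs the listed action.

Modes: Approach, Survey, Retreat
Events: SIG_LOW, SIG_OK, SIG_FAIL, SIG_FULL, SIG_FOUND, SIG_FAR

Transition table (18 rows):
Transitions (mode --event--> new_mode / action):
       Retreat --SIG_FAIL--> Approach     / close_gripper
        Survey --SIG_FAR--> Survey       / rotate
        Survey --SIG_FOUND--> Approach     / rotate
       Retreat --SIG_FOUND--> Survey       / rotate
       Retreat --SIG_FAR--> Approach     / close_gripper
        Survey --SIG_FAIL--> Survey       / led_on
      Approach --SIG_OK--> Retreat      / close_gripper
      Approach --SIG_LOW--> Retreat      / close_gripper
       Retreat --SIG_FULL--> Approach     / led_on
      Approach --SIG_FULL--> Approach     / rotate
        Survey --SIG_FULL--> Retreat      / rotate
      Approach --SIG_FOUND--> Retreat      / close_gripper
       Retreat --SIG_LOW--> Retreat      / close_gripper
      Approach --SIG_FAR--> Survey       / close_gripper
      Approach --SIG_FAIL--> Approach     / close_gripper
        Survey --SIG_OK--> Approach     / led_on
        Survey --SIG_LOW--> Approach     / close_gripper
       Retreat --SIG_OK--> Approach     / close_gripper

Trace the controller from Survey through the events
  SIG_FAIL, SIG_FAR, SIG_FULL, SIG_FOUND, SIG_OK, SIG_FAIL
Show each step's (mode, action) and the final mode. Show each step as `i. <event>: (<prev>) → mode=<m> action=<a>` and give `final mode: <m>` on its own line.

final mode: Approach

1. SIG_FAIL: (Survey) → mode=Survey action=led_on
2. SIG_FAR: (Survey) → mode=Survey action=rotate
3. SIG_FULL: (Survey) → mode=Retreat action=rotate
4. SIG_FOUND: (Retreat) → mode=Survey action=rotate
5. SIG_OK: (Survey) → mode=Approach action=led_on
6. SIG_FAIL: (Approach) → mode=Approach action=close_gripper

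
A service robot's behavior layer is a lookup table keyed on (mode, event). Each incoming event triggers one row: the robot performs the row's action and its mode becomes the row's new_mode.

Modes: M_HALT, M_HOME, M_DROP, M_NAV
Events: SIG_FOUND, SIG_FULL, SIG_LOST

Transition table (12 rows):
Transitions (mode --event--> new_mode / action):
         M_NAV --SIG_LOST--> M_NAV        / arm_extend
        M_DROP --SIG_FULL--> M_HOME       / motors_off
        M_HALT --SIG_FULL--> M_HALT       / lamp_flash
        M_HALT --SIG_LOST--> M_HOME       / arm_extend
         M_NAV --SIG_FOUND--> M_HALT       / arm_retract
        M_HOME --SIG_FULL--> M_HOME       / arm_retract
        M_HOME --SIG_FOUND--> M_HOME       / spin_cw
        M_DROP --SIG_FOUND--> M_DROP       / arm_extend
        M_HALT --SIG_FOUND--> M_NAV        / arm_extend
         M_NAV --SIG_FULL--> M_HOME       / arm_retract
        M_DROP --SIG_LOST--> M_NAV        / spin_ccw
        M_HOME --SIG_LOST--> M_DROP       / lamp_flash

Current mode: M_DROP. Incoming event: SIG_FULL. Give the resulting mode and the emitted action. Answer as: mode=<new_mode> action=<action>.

mode=M_HOME action=motors_off

current mode = M_DROP; filter table to that mode:
  (M_DROP, SIG_FULL) → (M_HOME, motors_off)  ← event matches
  (M_DROP, SIG_FOUND) → (M_DROP, arm_extend)
  (M_DROP, SIG_LOST) → (M_NAV, spin_ccw)
event = SIG_FULL selects (M_HOME, motors_off)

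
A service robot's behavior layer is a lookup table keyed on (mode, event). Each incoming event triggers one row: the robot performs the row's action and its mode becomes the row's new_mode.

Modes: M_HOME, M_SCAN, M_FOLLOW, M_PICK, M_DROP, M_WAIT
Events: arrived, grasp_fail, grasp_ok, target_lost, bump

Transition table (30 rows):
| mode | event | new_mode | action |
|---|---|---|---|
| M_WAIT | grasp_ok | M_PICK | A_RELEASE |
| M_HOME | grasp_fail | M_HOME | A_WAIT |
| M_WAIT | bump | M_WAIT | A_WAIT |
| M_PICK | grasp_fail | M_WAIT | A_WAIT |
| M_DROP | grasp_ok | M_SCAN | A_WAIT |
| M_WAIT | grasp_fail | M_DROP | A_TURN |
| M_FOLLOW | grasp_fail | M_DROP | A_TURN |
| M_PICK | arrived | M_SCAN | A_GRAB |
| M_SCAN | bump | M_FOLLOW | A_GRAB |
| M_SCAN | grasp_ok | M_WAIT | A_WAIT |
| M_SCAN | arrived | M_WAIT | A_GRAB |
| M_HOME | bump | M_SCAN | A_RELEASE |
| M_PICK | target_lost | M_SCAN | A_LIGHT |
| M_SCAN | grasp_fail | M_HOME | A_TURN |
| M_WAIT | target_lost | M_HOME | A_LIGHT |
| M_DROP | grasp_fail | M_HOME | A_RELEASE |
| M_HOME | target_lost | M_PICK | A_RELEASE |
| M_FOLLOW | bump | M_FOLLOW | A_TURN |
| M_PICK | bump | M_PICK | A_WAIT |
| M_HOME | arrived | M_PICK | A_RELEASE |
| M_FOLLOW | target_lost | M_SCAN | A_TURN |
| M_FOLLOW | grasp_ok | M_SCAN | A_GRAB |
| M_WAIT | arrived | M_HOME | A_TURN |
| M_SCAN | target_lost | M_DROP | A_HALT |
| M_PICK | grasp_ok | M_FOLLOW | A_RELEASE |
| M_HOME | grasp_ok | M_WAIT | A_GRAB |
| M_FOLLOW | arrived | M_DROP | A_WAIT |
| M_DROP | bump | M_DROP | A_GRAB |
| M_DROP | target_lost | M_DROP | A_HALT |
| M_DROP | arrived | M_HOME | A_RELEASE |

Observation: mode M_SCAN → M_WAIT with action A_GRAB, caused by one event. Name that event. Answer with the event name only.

try arrived: (M_SCAN, arrived) → (M_WAIT, A_GRAB)  ← matches
try grasp_fail: (M_SCAN, grasp_fail) → (M_HOME, A_TURN)
try grasp_ok: (M_SCAN, grasp_ok) → (M_WAIT, A_WAIT)
try target_lost: (M_SCAN, target_lost) → (M_DROP, A_HALT)
try bump: (M_SCAN, bump) → (M_FOLLOW, A_GRAB)

arrived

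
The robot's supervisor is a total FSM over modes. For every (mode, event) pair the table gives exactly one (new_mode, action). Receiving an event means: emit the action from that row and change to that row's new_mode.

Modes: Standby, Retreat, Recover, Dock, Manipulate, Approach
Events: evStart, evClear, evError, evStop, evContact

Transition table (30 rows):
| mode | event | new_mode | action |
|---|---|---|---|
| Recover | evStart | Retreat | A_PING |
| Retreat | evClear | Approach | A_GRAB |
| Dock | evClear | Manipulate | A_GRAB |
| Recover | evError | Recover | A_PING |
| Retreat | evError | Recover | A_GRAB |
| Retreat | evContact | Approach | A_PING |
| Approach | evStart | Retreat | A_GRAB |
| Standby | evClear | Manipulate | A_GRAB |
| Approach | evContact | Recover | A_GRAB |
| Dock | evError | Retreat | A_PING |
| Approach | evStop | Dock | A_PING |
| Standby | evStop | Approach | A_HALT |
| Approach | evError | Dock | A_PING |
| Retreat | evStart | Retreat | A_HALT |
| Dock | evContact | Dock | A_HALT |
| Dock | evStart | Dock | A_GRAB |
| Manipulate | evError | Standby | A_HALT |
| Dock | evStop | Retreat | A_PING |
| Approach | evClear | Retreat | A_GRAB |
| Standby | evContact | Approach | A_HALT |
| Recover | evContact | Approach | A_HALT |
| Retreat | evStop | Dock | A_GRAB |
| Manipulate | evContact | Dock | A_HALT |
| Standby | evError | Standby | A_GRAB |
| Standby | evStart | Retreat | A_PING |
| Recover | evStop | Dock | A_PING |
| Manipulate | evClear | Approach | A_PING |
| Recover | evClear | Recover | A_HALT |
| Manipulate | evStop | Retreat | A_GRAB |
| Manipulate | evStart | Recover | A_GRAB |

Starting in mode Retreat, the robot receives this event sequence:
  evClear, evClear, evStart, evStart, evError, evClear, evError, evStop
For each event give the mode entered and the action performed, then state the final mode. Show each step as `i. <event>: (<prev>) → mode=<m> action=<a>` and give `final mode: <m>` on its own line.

1. evClear: (Retreat) → mode=Approach action=A_GRAB
2. evClear: (Approach) → mode=Retreat action=A_GRAB
3. evStart: (Retreat) → mode=Retreat action=A_HALT
4. evStart: (Retreat) → mode=Retreat action=A_HALT
5. evError: (Retreat) → mode=Recover action=A_GRAB
6. evClear: (Recover) → mode=Recover action=A_HALT
7. evError: (Recover) → mode=Recover action=A_PING
8. evStop: (Recover) → mode=Dock action=A_PING

final mode: Dock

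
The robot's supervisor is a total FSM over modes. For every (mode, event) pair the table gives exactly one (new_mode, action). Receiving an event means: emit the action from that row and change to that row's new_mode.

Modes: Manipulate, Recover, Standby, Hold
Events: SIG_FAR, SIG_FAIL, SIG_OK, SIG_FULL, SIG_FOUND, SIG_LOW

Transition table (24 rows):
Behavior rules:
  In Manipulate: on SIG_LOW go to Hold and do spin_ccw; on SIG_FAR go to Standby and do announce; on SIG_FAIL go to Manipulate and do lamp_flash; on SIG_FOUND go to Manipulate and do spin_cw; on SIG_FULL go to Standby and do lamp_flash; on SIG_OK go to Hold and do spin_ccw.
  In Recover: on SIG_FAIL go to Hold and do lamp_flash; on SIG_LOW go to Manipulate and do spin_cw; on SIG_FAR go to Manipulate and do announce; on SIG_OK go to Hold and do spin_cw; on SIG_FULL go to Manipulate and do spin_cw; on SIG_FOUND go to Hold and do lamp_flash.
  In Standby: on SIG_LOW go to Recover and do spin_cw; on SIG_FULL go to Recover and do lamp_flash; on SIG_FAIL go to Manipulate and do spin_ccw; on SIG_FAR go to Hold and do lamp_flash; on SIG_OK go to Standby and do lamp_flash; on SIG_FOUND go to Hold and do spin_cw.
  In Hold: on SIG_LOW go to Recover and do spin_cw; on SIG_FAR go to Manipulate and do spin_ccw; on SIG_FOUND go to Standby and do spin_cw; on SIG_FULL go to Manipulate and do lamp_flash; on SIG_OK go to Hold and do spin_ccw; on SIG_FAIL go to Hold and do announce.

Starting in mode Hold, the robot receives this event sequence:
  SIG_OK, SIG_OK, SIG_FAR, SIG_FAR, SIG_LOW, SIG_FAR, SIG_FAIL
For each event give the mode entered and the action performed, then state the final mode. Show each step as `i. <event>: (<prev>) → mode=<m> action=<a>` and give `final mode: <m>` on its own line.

1. SIG_OK: (Hold) → mode=Hold action=spin_ccw
2. SIG_OK: (Hold) → mode=Hold action=spin_ccw
3. SIG_FAR: (Hold) → mode=Manipulate action=spin_ccw
4. SIG_FAR: (Manipulate) → mode=Standby action=announce
5. SIG_LOW: (Standby) → mode=Recover action=spin_cw
6. SIG_FAR: (Recover) → mode=Manipulate action=announce
7. SIG_FAIL: (Manipulate) → mode=Manipulate action=lamp_flash

final mode: Manipulate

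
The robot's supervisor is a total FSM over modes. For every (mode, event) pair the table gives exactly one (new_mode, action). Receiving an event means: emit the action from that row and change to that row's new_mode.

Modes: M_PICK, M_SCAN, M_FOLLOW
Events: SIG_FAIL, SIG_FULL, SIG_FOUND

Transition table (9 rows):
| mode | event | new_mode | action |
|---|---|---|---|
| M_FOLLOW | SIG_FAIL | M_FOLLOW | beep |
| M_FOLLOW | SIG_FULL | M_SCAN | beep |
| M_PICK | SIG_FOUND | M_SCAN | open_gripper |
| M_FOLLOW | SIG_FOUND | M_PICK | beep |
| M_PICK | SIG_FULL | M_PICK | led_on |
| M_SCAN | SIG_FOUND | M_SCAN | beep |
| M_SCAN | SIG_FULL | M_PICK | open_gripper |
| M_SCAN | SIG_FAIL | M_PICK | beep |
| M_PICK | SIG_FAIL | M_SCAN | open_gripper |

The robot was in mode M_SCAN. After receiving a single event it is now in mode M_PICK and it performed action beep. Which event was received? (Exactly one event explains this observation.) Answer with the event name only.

SIG_FAIL

try SIG_FAIL: (M_SCAN, SIG_FAIL) → (M_PICK, beep)  ← matches
try SIG_FULL: (M_SCAN, SIG_FULL) → (M_PICK, open_gripper)
try SIG_FOUND: (M_SCAN, SIG_FOUND) → (M_SCAN, beep)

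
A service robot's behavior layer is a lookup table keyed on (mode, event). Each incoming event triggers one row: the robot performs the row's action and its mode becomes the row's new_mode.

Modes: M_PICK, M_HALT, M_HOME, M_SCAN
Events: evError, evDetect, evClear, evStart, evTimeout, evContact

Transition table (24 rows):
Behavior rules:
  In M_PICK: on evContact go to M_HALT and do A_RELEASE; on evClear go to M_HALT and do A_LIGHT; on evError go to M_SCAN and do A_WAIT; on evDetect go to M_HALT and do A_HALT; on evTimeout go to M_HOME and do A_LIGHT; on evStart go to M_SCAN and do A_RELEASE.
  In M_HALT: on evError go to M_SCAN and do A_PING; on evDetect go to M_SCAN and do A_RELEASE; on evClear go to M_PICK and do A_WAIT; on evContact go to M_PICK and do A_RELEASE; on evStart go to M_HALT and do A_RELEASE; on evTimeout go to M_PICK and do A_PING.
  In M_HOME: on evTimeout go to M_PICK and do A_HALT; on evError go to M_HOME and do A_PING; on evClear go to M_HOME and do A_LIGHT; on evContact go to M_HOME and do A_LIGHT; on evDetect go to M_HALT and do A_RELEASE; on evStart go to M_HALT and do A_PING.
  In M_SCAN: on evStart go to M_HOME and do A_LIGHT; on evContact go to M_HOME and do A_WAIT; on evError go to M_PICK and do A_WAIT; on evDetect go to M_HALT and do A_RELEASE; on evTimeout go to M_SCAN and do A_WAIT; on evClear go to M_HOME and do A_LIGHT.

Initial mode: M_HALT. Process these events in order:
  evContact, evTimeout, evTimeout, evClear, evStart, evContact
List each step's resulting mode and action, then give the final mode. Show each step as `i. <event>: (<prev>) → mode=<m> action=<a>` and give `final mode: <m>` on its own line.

final mode: M_PICK

1. evContact: (M_HALT) → mode=M_PICK action=A_RELEASE
2. evTimeout: (M_PICK) → mode=M_HOME action=A_LIGHT
3. evTimeout: (M_HOME) → mode=M_PICK action=A_HALT
4. evClear: (M_PICK) → mode=M_HALT action=A_LIGHT
5. evStart: (M_HALT) → mode=M_HALT action=A_RELEASE
6. evContact: (M_HALT) → mode=M_PICK action=A_RELEASE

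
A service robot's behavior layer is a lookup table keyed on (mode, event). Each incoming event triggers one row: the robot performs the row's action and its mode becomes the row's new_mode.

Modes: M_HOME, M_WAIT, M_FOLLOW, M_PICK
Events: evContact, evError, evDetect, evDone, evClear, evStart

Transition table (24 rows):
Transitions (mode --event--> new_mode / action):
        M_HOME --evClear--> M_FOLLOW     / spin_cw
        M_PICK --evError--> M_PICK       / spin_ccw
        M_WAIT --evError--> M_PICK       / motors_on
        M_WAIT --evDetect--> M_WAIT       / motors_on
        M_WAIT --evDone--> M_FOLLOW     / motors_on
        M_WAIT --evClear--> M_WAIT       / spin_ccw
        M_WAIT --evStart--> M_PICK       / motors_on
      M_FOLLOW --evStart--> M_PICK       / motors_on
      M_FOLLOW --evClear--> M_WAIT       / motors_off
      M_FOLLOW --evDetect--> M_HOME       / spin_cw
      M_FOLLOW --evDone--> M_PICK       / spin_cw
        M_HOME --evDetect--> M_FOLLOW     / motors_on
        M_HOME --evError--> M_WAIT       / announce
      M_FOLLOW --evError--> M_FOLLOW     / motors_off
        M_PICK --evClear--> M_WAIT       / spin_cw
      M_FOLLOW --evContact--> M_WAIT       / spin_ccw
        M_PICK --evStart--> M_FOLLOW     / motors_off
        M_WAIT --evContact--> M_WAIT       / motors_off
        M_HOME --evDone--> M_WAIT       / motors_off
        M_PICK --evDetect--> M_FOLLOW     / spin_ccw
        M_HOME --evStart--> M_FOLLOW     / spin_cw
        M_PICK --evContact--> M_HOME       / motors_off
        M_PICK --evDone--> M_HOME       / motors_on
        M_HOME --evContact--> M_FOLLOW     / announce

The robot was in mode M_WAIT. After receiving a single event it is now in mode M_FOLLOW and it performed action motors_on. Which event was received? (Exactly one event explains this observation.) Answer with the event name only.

try evContact: (M_WAIT, evContact) → (M_WAIT, motors_off)
try evError: (M_WAIT, evError) → (M_PICK, motors_on)
try evDetect: (M_WAIT, evDetect) → (M_WAIT, motors_on)
try evDone: (M_WAIT, evDone) → (M_FOLLOW, motors_on)  ← matches
try evClear: (M_WAIT, evClear) → (M_WAIT, spin_ccw)
try evStart: (M_WAIT, evStart) → (M_PICK, motors_on)

evDone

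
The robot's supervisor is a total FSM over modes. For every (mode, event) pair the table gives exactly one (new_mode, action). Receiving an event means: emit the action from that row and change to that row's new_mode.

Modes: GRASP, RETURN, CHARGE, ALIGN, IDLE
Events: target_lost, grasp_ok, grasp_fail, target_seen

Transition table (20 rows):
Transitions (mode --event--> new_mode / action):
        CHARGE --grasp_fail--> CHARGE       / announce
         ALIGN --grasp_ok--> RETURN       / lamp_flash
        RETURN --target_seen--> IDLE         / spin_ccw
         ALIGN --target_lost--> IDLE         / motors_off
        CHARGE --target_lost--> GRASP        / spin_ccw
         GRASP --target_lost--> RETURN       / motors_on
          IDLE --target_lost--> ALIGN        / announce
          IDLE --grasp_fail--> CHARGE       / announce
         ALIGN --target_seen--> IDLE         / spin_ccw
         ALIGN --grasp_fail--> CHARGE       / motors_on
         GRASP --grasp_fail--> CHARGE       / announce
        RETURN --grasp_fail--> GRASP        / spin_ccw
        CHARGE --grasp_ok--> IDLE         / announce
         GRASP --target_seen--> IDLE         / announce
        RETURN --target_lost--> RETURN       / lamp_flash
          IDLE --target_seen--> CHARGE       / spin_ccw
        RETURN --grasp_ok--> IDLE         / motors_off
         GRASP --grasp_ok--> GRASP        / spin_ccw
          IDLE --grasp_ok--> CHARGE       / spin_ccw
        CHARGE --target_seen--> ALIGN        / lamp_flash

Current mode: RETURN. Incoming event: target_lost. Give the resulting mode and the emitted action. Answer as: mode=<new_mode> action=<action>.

current mode = RETURN; filter table to that mode:
  (RETURN, target_seen) → (IDLE, spin_ccw)
  (RETURN, grasp_fail) → (GRASP, spin_ccw)
  (RETURN, target_lost) → (RETURN, lamp_flash)  ← event matches
  (RETURN, grasp_ok) → (IDLE, motors_off)
event = target_lost selects (RETURN, lamp_flash)

mode=RETURN action=lamp_flash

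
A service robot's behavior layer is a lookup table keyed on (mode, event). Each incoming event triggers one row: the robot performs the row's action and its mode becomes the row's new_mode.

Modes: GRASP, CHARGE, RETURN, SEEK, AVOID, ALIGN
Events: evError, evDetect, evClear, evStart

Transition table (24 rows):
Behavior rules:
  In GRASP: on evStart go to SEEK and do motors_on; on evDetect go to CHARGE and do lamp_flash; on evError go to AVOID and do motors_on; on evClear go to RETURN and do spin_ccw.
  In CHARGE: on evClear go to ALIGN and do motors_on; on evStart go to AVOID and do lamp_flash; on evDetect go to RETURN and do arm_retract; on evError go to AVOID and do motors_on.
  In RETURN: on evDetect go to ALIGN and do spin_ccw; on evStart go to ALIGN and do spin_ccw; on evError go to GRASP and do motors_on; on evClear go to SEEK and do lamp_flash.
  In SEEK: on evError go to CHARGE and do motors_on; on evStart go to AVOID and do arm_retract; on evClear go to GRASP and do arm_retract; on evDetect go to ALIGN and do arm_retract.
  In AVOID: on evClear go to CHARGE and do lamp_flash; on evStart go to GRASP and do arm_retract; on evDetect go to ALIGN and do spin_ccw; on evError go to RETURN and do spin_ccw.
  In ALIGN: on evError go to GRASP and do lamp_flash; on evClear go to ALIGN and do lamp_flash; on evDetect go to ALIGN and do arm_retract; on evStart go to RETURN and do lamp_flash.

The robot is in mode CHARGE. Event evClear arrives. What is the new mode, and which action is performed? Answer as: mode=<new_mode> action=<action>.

mode=ALIGN action=motors_on

current mode = CHARGE; filter table to that mode:
  (CHARGE, evClear) → (ALIGN, motors_on)  ← event matches
  (CHARGE, evStart) → (AVOID, lamp_flash)
  (CHARGE, evDetect) → (RETURN, arm_retract)
  (CHARGE, evError) → (AVOID, motors_on)
event = evClear selects (ALIGN, motors_on)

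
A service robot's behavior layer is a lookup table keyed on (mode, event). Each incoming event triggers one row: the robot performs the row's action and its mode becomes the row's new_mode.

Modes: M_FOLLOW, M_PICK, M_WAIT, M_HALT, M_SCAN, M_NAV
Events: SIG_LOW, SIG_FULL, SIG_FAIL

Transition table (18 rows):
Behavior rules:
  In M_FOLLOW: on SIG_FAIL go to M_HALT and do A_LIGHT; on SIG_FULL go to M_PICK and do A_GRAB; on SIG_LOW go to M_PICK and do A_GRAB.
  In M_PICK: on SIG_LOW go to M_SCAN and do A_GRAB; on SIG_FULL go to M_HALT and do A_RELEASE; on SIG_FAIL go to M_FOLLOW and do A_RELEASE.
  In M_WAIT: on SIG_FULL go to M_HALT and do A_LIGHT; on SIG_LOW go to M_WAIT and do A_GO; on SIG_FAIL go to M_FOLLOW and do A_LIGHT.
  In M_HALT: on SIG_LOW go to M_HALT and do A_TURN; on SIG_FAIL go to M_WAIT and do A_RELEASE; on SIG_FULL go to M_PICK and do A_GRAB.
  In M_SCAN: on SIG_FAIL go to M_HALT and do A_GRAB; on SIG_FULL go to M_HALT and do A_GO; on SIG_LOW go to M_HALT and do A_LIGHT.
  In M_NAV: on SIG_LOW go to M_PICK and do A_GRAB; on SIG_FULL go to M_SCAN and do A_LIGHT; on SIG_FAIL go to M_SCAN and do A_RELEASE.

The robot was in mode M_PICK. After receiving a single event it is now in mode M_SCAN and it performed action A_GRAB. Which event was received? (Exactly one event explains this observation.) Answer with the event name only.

try SIG_LOW: (M_PICK, SIG_LOW) → (M_SCAN, A_GRAB)  ← matches
try SIG_FULL: (M_PICK, SIG_FULL) → (M_HALT, A_RELEASE)
try SIG_FAIL: (M_PICK, SIG_FAIL) → (M_FOLLOW, A_RELEASE)

SIG_LOW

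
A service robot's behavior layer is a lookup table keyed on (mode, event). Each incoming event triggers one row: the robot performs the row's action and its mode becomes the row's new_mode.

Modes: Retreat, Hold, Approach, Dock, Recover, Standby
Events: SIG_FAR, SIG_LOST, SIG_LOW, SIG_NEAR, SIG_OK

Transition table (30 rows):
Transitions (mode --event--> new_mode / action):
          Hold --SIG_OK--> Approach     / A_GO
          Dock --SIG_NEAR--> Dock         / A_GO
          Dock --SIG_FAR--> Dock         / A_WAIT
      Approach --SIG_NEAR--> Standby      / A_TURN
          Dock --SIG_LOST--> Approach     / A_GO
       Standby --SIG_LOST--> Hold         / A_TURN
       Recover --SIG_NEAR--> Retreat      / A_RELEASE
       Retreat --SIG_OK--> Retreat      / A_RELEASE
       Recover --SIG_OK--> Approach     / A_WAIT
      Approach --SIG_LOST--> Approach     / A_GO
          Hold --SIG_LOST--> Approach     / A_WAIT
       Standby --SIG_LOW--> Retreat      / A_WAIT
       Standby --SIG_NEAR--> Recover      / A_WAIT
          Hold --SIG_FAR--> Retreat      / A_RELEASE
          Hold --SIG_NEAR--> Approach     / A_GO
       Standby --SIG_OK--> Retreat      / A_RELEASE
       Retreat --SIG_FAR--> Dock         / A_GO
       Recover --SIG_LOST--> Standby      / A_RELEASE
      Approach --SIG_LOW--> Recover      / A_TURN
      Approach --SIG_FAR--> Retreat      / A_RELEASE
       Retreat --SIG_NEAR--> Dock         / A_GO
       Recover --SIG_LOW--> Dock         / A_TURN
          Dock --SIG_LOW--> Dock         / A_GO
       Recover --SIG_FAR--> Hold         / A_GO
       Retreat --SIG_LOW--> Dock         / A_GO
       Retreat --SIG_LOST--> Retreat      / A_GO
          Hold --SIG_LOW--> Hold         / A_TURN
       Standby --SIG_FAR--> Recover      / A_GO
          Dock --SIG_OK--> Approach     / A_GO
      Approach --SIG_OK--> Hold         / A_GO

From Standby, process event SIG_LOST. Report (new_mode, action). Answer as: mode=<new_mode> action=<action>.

current mode = Standby; filter table to that mode:
  (Standby, SIG_LOST) → (Hold, A_TURN)  ← event matches
  (Standby, SIG_LOW) → (Retreat, A_WAIT)
  (Standby, SIG_NEAR) → (Recover, A_WAIT)
  (Standby, SIG_OK) → (Retreat, A_RELEASE)
  (Standby, SIG_FAR) → (Recover, A_GO)
event = SIG_LOST selects (Hold, A_TURN)

mode=Hold action=A_TURN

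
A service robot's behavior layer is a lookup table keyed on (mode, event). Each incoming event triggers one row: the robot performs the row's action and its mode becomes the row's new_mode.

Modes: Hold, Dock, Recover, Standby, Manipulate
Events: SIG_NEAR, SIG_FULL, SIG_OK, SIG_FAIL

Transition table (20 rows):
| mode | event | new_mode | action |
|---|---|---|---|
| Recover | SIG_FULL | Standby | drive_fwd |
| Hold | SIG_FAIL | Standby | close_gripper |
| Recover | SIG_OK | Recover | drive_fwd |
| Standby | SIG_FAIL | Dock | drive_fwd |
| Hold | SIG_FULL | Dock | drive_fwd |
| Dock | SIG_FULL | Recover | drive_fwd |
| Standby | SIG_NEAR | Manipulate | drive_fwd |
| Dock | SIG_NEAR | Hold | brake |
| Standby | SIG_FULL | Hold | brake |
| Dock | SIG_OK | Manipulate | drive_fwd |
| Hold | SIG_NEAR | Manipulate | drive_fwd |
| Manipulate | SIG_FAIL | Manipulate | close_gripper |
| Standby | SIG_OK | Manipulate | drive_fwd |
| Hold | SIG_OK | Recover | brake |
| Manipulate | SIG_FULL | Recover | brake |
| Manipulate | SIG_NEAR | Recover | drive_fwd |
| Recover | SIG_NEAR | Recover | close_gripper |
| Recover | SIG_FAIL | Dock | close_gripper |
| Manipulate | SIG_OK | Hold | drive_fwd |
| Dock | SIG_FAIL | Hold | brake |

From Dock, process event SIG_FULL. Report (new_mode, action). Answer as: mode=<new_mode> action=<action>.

mode=Recover action=drive_fwd

current mode = Dock; filter table to that mode:
  (Dock, SIG_FULL) → (Recover, drive_fwd)  ← event matches
  (Dock, SIG_NEAR) → (Hold, brake)
  (Dock, SIG_OK) → (Manipulate, drive_fwd)
  (Dock, SIG_FAIL) → (Hold, brake)
event = SIG_FULL selects (Recover, drive_fwd)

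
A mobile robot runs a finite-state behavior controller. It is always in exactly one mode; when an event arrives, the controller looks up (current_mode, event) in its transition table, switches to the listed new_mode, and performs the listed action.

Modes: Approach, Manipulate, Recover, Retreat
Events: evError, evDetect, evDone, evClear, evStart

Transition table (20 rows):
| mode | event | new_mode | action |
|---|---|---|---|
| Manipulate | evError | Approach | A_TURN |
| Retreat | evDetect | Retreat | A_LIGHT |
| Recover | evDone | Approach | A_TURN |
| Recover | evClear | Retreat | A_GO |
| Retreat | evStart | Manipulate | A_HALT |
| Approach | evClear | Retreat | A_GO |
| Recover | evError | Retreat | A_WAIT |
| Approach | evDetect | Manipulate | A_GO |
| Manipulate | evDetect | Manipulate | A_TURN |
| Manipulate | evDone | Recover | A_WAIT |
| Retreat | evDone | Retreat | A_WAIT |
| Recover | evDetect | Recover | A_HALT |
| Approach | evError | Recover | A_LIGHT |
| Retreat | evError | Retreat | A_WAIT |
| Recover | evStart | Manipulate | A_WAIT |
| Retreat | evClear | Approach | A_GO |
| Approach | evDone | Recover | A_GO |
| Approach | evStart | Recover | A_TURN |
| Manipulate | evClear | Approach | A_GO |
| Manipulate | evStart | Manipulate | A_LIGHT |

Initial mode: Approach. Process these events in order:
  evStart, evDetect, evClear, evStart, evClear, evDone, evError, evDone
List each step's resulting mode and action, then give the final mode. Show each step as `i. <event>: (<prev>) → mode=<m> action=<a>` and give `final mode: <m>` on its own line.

final mode: Retreat

1. evStart: (Approach) → mode=Recover action=A_TURN
2. evDetect: (Recover) → mode=Recover action=A_HALT
3. evClear: (Recover) → mode=Retreat action=A_GO
4. evStart: (Retreat) → mode=Manipulate action=A_HALT
5. evClear: (Manipulate) → mode=Approach action=A_GO
6. evDone: (Approach) → mode=Recover action=A_GO
7. evError: (Recover) → mode=Retreat action=A_WAIT
8. evDone: (Retreat) → mode=Retreat action=A_WAIT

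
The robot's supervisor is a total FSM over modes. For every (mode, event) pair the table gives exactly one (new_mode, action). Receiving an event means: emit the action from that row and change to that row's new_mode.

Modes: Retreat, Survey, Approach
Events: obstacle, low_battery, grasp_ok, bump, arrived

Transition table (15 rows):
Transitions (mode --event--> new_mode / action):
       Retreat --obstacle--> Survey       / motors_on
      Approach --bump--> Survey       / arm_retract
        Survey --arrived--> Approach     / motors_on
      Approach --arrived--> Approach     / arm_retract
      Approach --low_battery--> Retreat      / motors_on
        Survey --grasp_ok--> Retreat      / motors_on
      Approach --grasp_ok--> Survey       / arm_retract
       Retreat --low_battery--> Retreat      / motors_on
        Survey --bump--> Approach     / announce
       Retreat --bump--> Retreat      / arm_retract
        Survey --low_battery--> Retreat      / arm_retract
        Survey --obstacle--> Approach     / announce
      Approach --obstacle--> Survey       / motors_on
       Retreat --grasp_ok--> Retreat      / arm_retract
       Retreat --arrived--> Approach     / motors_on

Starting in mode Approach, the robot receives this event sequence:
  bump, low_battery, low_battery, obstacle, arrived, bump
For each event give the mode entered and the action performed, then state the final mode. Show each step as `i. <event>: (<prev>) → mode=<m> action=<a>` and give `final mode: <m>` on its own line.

1. bump: (Approach) → mode=Survey action=arm_retract
2. low_battery: (Survey) → mode=Retreat action=arm_retract
3. low_battery: (Retreat) → mode=Retreat action=motors_on
4. obstacle: (Retreat) → mode=Survey action=motors_on
5. arrived: (Survey) → mode=Approach action=motors_on
6. bump: (Approach) → mode=Survey action=arm_retract

final mode: Survey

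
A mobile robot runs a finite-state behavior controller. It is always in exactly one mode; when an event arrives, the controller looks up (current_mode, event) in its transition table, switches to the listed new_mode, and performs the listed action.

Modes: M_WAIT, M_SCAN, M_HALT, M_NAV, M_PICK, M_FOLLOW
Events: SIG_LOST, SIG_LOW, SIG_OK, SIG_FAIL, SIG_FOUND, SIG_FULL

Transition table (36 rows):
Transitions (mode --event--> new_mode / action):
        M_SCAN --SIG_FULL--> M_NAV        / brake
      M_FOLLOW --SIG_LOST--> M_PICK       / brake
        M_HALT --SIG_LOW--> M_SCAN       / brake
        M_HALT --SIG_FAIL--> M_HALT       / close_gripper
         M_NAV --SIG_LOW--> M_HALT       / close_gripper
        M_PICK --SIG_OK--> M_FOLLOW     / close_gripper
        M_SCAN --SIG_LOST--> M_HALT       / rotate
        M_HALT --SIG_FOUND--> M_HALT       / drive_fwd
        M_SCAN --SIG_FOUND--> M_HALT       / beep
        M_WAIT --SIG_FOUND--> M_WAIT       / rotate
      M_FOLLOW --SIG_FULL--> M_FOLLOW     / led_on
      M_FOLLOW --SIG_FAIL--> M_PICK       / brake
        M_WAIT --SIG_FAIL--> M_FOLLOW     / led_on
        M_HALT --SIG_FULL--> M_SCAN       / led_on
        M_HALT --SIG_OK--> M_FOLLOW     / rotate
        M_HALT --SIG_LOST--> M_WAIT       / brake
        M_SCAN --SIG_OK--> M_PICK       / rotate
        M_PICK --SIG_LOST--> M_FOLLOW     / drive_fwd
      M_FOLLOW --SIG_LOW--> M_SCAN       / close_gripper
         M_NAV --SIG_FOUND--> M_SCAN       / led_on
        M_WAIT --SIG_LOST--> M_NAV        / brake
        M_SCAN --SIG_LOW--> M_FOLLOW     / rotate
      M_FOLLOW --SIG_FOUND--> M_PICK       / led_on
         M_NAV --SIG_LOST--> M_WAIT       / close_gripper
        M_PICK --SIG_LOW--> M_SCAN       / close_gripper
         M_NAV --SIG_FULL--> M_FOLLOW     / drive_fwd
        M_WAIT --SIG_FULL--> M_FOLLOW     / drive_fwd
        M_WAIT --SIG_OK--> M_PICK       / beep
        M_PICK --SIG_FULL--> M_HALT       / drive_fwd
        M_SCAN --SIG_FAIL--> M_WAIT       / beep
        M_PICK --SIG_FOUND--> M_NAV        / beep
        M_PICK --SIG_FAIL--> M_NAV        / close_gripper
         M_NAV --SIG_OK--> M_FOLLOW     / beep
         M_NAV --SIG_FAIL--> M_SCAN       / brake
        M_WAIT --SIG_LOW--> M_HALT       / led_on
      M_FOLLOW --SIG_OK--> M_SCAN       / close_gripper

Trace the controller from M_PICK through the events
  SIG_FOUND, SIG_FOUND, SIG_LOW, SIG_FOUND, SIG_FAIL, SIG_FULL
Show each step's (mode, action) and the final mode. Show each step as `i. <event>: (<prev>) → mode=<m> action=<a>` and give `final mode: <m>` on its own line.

final mode: M_FOLLOW

1. SIG_FOUND: (M_PICK) → mode=M_NAV action=beep
2. SIG_FOUND: (M_NAV) → mode=M_SCAN action=led_on
3. SIG_LOW: (M_SCAN) → mode=M_FOLLOW action=rotate
4. SIG_FOUND: (M_FOLLOW) → mode=M_PICK action=led_on
5. SIG_FAIL: (M_PICK) → mode=M_NAV action=close_gripper
6. SIG_FULL: (M_NAV) → mode=M_FOLLOW action=drive_fwd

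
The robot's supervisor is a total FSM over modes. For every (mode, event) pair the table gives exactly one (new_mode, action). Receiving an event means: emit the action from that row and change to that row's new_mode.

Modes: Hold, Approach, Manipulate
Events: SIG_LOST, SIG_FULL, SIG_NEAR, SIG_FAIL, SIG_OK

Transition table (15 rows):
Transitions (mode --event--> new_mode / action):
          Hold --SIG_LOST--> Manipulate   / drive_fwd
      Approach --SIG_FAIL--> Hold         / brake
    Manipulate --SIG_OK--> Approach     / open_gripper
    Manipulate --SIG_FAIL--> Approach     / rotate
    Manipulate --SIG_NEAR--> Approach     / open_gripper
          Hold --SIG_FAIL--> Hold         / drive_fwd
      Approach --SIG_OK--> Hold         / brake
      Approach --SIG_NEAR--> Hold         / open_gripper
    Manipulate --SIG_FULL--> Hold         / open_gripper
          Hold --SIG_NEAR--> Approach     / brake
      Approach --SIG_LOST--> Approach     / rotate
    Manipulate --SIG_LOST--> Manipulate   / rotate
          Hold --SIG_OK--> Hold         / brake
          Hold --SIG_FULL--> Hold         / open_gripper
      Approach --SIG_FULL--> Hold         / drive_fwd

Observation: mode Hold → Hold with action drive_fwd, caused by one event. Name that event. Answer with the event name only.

try SIG_LOST: (Hold, SIG_LOST) → (Manipulate, drive_fwd)
try SIG_FULL: (Hold, SIG_FULL) → (Hold, open_gripper)
try SIG_NEAR: (Hold, SIG_NEAR) → (Approach, brake)
try SIG_FAIL: (Hold, SIG_FAIL) → (Hold, drive_fwd)  ← matches
try SIG_OK: (Hold, SIG_OK) → (Hold, brake)

SIG_FAIL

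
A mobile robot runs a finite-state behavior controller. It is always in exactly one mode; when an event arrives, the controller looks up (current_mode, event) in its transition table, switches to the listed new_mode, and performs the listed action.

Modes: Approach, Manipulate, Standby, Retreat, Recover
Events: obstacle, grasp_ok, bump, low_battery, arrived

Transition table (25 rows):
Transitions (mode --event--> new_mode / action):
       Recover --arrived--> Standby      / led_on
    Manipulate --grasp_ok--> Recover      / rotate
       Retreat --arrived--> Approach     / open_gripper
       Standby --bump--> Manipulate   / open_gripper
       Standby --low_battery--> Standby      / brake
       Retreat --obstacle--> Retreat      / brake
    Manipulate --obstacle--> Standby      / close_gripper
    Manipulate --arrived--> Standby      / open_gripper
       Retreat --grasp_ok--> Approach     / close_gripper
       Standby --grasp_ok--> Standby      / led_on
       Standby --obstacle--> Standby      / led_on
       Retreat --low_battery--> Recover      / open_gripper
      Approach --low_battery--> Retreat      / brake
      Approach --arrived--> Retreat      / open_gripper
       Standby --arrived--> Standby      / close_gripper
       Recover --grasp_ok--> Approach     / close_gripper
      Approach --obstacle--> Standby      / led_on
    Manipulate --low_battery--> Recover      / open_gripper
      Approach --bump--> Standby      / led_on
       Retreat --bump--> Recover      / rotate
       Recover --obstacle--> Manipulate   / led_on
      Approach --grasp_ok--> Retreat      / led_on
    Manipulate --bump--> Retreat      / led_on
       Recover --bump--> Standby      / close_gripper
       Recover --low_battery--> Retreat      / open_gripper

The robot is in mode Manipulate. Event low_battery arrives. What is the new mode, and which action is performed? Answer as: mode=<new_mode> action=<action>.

mode=Recover action=open_gripper

current mode = Manipulate; filter table to that mode:
  (Manipulate, grasp_ok) → (Recover, rotate)
  (Manipulate, obstacle) → (Standby, close_gripper)
  (Manipulate, arrived) → (Standby, open_gripper)
  (Manipulate, low_battery) → (Recover, open_gripper)  ← event matches
  (Manipulate, bump) → (Retreat, led_on)
event = low_battery selects (Recover, open_gripper)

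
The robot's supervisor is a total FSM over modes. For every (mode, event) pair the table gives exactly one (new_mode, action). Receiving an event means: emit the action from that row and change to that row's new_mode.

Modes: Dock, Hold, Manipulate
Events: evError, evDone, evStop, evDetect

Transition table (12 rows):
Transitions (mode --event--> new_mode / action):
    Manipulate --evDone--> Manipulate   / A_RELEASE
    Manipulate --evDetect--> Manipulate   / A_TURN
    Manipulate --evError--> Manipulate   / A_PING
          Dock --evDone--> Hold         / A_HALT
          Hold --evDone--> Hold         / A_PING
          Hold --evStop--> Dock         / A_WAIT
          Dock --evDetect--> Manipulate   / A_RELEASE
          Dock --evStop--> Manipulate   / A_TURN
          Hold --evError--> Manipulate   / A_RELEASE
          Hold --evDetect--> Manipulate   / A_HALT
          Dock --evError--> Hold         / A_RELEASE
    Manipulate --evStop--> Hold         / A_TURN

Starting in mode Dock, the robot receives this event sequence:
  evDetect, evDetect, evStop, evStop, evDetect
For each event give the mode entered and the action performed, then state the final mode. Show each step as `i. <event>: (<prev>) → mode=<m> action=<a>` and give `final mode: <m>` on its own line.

1. evDetect: (Dock) → mode=Manipulate action=A_RELEASE
2. evDetect: (Manipulate) → mode=Manipulate action=A_TURN
3. evStop: (Manipulate) → mode=Hold action=A_TURN
4. evStop: (Hold) → mode=Dock action=A_WAIT
5. evDetect: (Dock) → mode=Manipulate action=A_RELEASE

final mode: Manipulate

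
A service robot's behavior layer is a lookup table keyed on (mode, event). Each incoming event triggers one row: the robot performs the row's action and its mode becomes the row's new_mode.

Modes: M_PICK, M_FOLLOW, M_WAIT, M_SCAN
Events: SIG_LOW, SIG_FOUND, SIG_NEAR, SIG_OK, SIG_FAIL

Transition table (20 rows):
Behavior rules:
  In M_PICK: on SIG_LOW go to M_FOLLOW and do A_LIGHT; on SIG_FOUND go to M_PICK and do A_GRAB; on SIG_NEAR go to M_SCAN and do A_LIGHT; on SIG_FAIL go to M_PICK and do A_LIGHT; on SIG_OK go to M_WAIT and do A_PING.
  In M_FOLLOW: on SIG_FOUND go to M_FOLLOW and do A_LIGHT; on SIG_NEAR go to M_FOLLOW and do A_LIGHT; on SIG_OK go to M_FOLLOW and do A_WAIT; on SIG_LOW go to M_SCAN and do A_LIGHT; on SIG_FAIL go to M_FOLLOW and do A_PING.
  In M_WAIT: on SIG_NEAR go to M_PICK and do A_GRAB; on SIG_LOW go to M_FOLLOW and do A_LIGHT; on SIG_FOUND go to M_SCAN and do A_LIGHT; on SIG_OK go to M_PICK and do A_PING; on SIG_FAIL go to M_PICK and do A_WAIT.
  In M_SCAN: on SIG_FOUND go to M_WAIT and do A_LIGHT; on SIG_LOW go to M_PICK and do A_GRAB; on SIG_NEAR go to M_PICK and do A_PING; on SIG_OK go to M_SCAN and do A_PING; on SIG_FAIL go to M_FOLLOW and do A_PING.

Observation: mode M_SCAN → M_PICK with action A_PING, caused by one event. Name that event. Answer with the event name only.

try SIG_LOW: (M_SCAN, SIG_LOW) → (M_PICK, A_GRAB)
try SIG_FOUND: (M_SCAN, SIG_FOUND) → (M_WAIT, A_LIGHT)
try SIG_NEAR: (M_SCAN, SIG_NEAR) → (M_PICK, A_PING)  ← matches
try SIG_OK: (M_SCAN, SIG_OK) → (M_SCAN, A_PING)
try SIG_FAIL: (M_SCAN, SIG_FAIL) → (M_FOLLOW, A_PING)

SIG_NEAR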